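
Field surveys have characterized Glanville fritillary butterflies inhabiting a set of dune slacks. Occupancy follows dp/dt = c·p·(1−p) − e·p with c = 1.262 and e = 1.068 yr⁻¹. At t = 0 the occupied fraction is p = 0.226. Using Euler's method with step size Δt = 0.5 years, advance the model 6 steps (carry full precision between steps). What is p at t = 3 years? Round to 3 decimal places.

Update rule: p ← p + [c·p·(1−p) − e·p]·Δt with Δt = 0.5.
step 1: Δp = -0.01031, p = 0.21569
step 2: Δp = -0.00843, p = 0.20726
step 3: Δp = -0.00700, p = 0.20026
step 4: Δp = -0.00588, p = 0.19438
step 5: Δp = -0.00499, p = 0.18939
step 6: Δp = -0.00426, p = 0.18513

0.185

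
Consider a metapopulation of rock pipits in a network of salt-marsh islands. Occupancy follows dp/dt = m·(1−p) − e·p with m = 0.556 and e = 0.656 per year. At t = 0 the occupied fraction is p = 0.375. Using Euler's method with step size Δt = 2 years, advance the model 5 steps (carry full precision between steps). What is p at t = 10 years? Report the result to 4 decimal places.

Update rule: p ← p + [m·(1−p) − e·p]·Δt with Δt = 2.
  1  |  dp/dt·Δt = +0.203000  |  p_1 = 0.578000
  2  |  dp/dt·Δt = -0.289072  |  p_2 = 0.288928
  3  |  dp/dt·Δt = +0.411639  |  p_3 = 0.700567
  4  |  dp/dt·Δt = -0.586173  |  p_4 = 0.114393
  5  |  dp/dt·Δt = +0.834711  |  p_5 = 0.949104

0.9491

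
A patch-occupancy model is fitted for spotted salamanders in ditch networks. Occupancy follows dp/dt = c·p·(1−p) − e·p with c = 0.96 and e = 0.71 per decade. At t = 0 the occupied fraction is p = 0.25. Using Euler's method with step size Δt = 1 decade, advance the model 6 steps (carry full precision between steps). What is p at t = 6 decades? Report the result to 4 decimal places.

Update rule: p ← p + [c·p·(1−p) − e·p]·Δt with Δt = 1.
t = 1: p = 0.25000 + (+0.00250) = 0.25250
t = 2: p = 0.25250 + (+0.00192) = 0.25442
t = 3: p = 0.25442 + (+0.00146) = 0.25588
t = 4: p = 0.25588 + (+0.00111) = 0.25700
t = 5: p = 0.25700 + (+0.00084) = 0.25784
t = 6: p = 0.25784 + (+0.00064) = 0.25848

0.2585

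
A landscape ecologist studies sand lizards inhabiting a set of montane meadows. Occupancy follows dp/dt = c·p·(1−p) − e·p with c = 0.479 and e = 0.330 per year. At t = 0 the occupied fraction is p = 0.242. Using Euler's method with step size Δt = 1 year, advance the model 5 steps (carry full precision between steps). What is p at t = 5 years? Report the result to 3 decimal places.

0.275

Update rule: p ← p + [c·p·(1−p) − e·p]·Δt with Δt = 1.
p: 0.24200 → 0.25001  (Δp = +0.00801)
p: 0.25001 → 0.25732  (Δp = +0.00731)
p: 0.25732 → 0.26394  (Δp = +0.00662)
p: 0.26394 → 0.26990  (Δp = +0.00596)
p: 0.26990 → 0.27522  (Δp = +0.00532)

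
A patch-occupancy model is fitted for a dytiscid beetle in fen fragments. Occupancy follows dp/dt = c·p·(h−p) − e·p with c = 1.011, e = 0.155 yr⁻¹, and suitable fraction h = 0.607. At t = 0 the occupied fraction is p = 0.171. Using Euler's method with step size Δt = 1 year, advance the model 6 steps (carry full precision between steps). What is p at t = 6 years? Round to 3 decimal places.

0.420

Update rule: p ← p + [c·p·(h−p) − e·p]·Δt with Δt = 1.
t = 1: p = 0.17100 + (+0.04887) = 0.21987
t = 2: p = 0.21987 + (+0.05197) = 0.27185
t = 3: p = 0.27185 + (+0.04998) = 0.32182
t = 4: p = 0.32182 + (+0.04290) = 0.36473
t = 5: p = 0.36473 + (+0.03280) = 0.39753
t = 6: p = 0.39753 + (+0.02257) = 0.42010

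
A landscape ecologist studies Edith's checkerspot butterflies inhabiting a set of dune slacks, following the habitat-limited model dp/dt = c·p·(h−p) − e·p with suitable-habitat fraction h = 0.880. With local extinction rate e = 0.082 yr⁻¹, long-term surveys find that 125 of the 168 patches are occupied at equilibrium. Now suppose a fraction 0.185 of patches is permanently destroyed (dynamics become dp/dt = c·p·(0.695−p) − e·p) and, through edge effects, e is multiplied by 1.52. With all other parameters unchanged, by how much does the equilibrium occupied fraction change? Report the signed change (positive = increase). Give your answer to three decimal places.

Observed p* = 125/168 = 0.74405.
Balance c(h−p*) = e gives c = e/(0.88 − 0.74405) = 0.082/0.13595 = 0.60316.
New p* = 0.695 − e/c = 0.695 − 0.12464/0.60316 = 0.48835.
Δp* = 0.48835 − 0.74405 = -0.25570.

-0.256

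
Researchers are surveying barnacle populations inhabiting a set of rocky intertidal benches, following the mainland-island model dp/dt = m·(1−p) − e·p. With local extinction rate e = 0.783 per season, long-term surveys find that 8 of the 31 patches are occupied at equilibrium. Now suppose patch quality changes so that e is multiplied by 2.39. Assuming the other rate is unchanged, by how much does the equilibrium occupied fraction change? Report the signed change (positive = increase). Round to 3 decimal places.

Observed p* = 8/31 = 0.25806.
Balance m(1−p*) = e·p* gives m = e·p*/(1−p*) = 0.783×0.25806/0.74194 = 0.27234.
New p* = m/(m+e) = 0.27234/(0.27234+1.87137) = 0.12704.
Δp* = 0.12704 − 0.25806 = -0.13102.

-0.131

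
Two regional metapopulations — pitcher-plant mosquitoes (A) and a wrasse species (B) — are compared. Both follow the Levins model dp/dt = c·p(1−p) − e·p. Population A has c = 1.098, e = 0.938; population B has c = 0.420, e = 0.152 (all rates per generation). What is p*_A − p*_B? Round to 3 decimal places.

-0.492

A: p*_A = 1 − 0.938/1.098 = 0.1457.
B: p*_B = 1 − 0.152/0.420 = 0.6381.
p*_A − p*_B = 0.1457 − 0.6381 = -0.4924.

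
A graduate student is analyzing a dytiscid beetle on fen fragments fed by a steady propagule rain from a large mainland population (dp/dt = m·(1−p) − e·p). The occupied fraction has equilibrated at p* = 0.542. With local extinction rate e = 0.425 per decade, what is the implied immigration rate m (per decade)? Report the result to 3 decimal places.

0.503

At equilibrium m(1−p*) = e·p*, so m = e·p*/(1−p*).
m = 0.425 × 0.542 / 0.4580 = 0.2303/0.4580 = 0.5029.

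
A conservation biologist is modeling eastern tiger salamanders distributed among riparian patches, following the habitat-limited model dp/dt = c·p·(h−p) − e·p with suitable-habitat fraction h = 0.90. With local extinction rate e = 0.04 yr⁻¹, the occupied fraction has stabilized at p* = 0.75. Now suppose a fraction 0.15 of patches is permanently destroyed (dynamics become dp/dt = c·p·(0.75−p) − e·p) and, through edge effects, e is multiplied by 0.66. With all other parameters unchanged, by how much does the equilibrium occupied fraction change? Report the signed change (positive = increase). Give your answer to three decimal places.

-0.099

Balance c(h−p*) = e gives c = e/(0.9 − 0.75000) = 0.04/0.15000 = 0.26667.
New p* = 0.75 − e/c = 0.75 − 0.02640/0.26667 = 0.65100.
Δp* = 0.65100 − 0.75000 = -0.09900.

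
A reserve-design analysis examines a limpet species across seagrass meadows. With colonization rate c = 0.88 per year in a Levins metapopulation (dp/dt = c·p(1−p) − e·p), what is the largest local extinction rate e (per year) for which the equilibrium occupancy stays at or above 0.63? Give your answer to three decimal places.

0.326

1 − e/c ≥ 0.63 ⇒ e ≤ c(1 − 0.63) = 0.88 × 0.3700.
e_max = 0.3256.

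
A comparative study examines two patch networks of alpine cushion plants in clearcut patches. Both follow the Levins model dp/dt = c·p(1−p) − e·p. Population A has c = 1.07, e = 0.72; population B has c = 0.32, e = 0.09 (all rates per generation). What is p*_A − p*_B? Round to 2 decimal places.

A: p*_A = 1 − 0.72/1.07 = 0.3271.
B: p*_B = 1 − 0.09/0.32 = 0.7188.
p*_A − p*_B = 0.3271 − 0.7188 = -0.3916.

-0.39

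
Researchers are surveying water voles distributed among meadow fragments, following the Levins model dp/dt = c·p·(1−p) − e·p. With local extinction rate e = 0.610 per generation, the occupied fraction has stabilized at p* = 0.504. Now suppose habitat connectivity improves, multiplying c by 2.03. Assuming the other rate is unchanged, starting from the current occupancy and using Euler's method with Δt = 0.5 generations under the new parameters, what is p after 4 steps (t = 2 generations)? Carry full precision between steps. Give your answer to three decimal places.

0.756

Balance c(1−p*) = e gives c = e/(1 − 0.50400) = 0.610/0.49600 = 1.22984.
Starting from p₀ = 0.50400; update p ← p + (dp/dt)·Δt with the new parameters.
  1  |  dp/dt·Δt = +0.158332  |  p_1 = 0.662332
  2  |  dp/dt·Δt = +0.077166  |  p_2 = 0.739498
  3  |  dp/dt·Δt = +0.014924  |  p_3 = 0.754422
  4  |  dp/dt·Δt = +0.001171  |  p_4 = 0.755593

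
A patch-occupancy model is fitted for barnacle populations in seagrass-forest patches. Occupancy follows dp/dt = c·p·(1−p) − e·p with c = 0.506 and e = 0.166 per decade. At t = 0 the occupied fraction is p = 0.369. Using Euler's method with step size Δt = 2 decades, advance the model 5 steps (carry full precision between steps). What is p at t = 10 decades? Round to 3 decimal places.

Update rule: p ← p + [c·p·(1−p) − e·p]·Δt with Δt = 2.
p: 0.36900 → 0.48213  (Δp = +0.11313)
p: 0.48213 → 0.57474  (Δp = +0.09261)
p: 0.57474 → 0.63127  (Δp = +0.05654)
p: 0.63127 → 0.65725  (Δp = +0.02598)
p: 0.65725 → 0.66702  (Δp = +0.00977)

0.667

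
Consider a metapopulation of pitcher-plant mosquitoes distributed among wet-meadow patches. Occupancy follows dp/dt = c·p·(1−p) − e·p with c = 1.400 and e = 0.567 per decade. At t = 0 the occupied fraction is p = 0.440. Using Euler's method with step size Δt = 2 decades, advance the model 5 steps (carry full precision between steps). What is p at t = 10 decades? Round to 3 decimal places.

Update rule: p ← p + [c·p·(1−p) − e·p]·Δt with Δt = 2.
t = 2: p = 0.44000 + (+0.19096) = 0.63096
t = 4: p = 0.63096 + (-0.06353) = 0.56743
t = 6: p = 0.56743 + (+0.04380) = 0.61123
t = 8: p = 0.61123 + (-0.02778) = 0.58345
t = 10: p = 0.58345 + (+0.01887) = 0.60232

0.602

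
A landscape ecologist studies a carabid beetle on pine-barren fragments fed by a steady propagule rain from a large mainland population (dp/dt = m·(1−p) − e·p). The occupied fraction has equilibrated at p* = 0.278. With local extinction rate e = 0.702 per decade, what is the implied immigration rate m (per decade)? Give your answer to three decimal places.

At equilibrium m(1−p*) = e·p*, so m = e·p*/(1−p*).
m = 0.702 × 0.278 / 0.7220 = 0.1952/0.7220 = 0.2703.

0.270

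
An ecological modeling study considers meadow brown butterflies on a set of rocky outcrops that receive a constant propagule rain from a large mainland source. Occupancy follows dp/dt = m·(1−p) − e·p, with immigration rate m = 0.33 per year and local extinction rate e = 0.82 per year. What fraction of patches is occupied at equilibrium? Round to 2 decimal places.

0.29

At equilibrium the propagule rain into empty patches balances local extinction: m(1−p*) = e·p*.
p* = m/(m+e) = 0.33/(0.33+0.82) = 0.33/1.1500 = 0.2870.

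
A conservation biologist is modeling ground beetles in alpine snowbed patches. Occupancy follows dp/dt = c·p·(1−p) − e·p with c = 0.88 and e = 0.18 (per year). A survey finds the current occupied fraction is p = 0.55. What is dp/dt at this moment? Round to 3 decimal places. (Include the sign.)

Colonization term: c·p·(1−p) = 0.88×0.55×0.4500 = 0.21780.
Extinction term: e·p = 0.09900.
dp/dt = 0.21780 − 0.09900 = 0.11880.

0.119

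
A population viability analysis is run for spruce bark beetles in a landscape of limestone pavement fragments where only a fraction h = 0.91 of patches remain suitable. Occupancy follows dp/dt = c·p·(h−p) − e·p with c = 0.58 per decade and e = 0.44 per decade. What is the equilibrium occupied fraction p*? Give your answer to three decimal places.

0.151

Setting dp/dt = 0 and dividing by p* gives c·(h−p*) = e.
So p* = h − e/c = 0.91 − 0.44/0.58 = 0.91 − 0.7586 = 0.1514.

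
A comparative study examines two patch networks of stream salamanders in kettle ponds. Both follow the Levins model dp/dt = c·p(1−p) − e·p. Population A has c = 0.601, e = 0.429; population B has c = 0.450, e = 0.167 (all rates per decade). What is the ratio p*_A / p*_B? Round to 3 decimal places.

A: p*_A = 1 − 0.429/0.601 = 0.2862.
B: p*_B = 1 − 0.167/0.450 = 0.6289.
p*_A / p*_B = 0.2862/0.6289 = 0.4551.

0.455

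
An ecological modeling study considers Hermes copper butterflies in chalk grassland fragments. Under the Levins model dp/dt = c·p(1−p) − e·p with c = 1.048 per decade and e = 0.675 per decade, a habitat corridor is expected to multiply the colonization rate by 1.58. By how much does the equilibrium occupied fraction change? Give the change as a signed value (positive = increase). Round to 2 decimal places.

0.24

Before: p* = 1 − 0.675/1.048 = 0.3559.
After the change, c = 1.65584, e = 0.675, so p* = 1 − 0.675/1.65584 = 0.5924.
Δp* = 0.5924 − 0.3559 = +0.2364.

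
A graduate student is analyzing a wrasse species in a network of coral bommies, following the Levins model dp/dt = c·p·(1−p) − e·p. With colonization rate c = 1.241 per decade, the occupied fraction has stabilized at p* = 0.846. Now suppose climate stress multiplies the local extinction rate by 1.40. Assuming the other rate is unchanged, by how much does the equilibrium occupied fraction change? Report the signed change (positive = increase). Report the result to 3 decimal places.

Balance c(1−p*) = e gives e = 1.241×(1 − 0.84600) = 0.19111.
New p* = 1 − e/c = 1 − 0.26755/1.24100 = 0.78441.
Δp* = 0.78441 − 0.84600 = -0.06159.

-0.062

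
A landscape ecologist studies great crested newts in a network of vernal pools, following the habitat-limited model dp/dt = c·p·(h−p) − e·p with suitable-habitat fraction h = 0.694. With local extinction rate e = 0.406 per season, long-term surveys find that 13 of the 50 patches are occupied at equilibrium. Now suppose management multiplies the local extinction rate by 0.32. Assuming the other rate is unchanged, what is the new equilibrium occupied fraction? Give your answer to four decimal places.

Observed p* = 13/50 = 0.26000.
Balance c(h−p*) = e gives c = e/(0.694 − 0.26000) = 0.406/0.43400 = 0.93548.
New p* = 0.694 − e/c = 0.694 − 0.12992/0.93548 = 0.55512.

0.5551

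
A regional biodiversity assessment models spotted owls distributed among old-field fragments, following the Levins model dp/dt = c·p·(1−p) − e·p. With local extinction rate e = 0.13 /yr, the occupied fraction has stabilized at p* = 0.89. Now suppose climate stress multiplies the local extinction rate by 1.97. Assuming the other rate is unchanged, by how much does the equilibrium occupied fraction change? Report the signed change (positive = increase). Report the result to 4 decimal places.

Balance c(1−p*) = e gives c = e/(1 − 0.89000) = 0.13/0.11000 = 1.18182.
New p* = 1 − e/c = 1 − 0.25610/1.18182 = 0.78330.
Δp* = 0.78330 − 0.89000 = -0.10670.

-0.1067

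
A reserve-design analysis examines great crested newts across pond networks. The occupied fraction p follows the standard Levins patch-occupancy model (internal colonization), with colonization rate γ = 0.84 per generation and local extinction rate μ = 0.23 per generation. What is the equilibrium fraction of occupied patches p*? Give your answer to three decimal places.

Setting dp/dt = 0 and dividing through by p* gives γ·(1−p*) = μ.
So p* = 1 − μ/γ = 1 − 0.23/0.84 = 1 − 0.2738 = 0.7262.

0.726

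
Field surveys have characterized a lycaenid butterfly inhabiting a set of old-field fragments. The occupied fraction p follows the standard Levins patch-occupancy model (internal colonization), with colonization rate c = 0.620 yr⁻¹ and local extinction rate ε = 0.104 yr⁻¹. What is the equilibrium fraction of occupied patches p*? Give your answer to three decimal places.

At equilibrium, colonization balances extinction: c·p*·(1−p*) = ε·p*.
So p* = 1 − ε/c = 1 − 0.104/0.620 = 1 − 0.1677 = 0.8323.

0.832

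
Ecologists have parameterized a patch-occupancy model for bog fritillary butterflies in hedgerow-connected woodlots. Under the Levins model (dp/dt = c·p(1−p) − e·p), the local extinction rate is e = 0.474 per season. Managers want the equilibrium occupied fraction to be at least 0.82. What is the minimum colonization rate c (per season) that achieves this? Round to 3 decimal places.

p* = 1 − e/c ≥ 0.82 requires e/c ≤ 0.1800, i.e. c ≥ e/0.1800.
c_min = 0.474/0.1800 = 2.6333.

2.633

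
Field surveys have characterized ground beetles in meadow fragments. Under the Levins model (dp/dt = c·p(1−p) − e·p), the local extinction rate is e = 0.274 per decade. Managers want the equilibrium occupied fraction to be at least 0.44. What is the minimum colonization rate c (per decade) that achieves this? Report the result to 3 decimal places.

p* = 1 − e/c ≥ 0.44 requires e/c ≤ 0.5600, i.e. c ≥ e/0.5600.
c_min = 0.274/0.5600 = 0.4893.

0.489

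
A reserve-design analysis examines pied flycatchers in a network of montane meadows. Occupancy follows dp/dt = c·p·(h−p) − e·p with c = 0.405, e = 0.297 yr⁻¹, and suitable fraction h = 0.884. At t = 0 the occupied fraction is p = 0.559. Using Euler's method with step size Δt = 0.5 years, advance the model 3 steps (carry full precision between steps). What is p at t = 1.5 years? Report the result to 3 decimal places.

Update rule: p ← p + [c·p·(h−p) − e·p]·Δt with Δt = 0.5.
step 1: Δp = -0.04622, p = 0.51278
step 2: Δp = -0.03760, p = 0.47518
step 3: Δp = -0.03123, p = 0.44395

0.444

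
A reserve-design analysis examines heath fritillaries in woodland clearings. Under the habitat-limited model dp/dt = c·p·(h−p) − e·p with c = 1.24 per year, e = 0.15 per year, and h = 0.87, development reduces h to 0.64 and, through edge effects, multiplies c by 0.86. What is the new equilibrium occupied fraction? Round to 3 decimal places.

0.499

Before: p* = h − e/c = 0.87 − 0.15/1.24 = 0.87 − 0.1210 = 0.7490.
After: c = 1.0664, e = 0.15, h = 0.64; p* = 0.64 − 0.15/1.0664 = 0.4993.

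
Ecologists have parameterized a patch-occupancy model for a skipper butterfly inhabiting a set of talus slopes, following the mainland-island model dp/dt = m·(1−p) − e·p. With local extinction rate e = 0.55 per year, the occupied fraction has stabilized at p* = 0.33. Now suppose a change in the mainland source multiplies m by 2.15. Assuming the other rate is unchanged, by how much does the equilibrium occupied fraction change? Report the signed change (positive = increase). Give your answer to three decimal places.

Balance m(1−p*) = e·p* gives m = e·p*/(1−p*) = 0.55×0.33000/0.67000 = 0.27090.
New p* = m/(m+e) = 0.58243/(0.58243+0.55000) = 0.51432.
Δp* = 0.51432 − 0.33000 = +0.18432.

0.184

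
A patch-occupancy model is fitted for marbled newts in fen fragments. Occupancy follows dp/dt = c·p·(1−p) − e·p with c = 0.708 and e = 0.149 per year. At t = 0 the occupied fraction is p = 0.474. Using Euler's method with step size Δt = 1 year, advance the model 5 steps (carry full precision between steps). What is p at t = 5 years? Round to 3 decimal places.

Update rule: p ← p + [c·p·(1−p) − e·p]·Δt with Δt = 1.
p: 0.47400 → 0.57990  (Δp = +0.10590)
p: 0.57990 → 0.66597  (Δp = +0.08608)
p: 0.66597 → 0.72424  (Δp = +0.05827)
p: 0.72424 → 0.75773  (Δp = +0.03349)
p: 0.75773 → 0.77480  (Δp = +0.01707)

0.775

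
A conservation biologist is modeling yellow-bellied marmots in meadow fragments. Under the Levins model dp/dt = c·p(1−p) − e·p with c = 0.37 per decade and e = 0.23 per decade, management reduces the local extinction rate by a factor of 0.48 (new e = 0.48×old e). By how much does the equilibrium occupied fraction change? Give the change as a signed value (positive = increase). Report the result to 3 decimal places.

Before: p* = 1 − 0.23/0.37 = 0.3784.
After the change, c = 0.37, e = 0.1104, so p* = 1 − 0.1104/0.37 = 0.7016.
Δp* = 0.7016 − 0.3784 = +0.3232.

0.323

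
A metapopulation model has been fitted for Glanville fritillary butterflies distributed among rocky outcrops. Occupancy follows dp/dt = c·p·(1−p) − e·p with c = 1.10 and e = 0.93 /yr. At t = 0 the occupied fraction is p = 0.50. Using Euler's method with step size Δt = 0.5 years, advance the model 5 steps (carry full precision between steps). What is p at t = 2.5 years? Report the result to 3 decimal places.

0.264

Update rule: p ← p + [c·p·(1−p) − e·p]·Δt with Δt = 0.5.
step 1: Δp = -0.09500, p = 0.40500
step 2: Δp = -0.05579, p = 0.34921
step 3: Δp = -0.03739, p = 0.31182
step 4: Δp = -0.02697, p = 0.28485
step 5: Δp = -0.02041, p = 0.26443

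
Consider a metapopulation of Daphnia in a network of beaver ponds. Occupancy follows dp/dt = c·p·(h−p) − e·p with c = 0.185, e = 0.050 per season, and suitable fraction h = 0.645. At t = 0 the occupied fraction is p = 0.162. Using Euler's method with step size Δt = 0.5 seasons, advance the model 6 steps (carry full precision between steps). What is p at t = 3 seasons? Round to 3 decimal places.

Update rule: p ← p + [c·p·(h−p) − e·p]·Δt with Δt = 0.5.
step 1: Δp = +0.00319, p = 0.16519
step 2: Δp = +0.00320, p = 0.16839
step 3: Δp = +0.00321, p = 0.17160
step 4: Δp = +0.00322, p = 0.17483
step 5: Δp = +0.00323, p = 0.17806
step 6: Δp = +0.00324, p = 0.18130

0.181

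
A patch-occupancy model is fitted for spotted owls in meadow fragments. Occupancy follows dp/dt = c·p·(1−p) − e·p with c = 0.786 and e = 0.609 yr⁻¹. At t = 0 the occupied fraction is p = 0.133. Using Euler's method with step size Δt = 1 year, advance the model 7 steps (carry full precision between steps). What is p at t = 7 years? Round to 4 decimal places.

Update rule: p ← p + [c·p·(1−p) − e·p]·Δt with Δt = 1.
  1  |  dp/dt·Δt = +0.009637  |  p_1 = 0.142637
  2  |  dp/dt·Δt = +0.009255  |  p_2 = 0.151893
  3  |  dp/dt·Δt = +0.008751  |  p_3 = 0.160644
  4  |  dp/dt·Δt = +0.008150  |  p_4 = 0.168794
  5  |  dp/dt·Δt = +0.007482  |  p_5 = 0.176276
  6  |  dp/dt·Δt = +0.006777  |  p_6 = 0.183053
  7  |  dp/dt·Δt = +0.006063  |  p_7 = 0.189116

0.1891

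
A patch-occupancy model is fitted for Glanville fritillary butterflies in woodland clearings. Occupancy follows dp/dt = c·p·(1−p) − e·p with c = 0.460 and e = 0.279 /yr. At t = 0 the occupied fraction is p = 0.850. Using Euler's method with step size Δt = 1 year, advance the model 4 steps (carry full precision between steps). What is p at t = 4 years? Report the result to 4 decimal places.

0.4994

Update rule: p ← p + [c·p·(1−p) − e·p]·Δt with Δt = 1.
  1  |  dp/dt·Δt = -0.178500  |  p_1 = 0.671500
  2  |  dp/dt·Δt = -0.085878  |  p_2 = 0.585622
  3  |  dp/dt·Δt = -0.051761  |  p_3 = 0.533861
  4  |  dp/dt·Δt = -0.034475  |  p_4 = 0.499386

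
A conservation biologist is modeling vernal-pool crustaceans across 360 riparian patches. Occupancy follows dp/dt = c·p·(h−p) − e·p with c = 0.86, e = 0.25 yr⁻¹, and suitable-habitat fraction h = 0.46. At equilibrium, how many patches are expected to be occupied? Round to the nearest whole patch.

p* = h − e/c = 0.46 − 0.2907 = 0.1693.
Expected occupied patches = N × p* = 360 × 0.1693 = 60.95 ≈ 61.

61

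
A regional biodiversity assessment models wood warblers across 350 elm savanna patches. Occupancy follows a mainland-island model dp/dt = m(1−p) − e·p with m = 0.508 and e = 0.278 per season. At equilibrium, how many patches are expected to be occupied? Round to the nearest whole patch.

p* = m/(m+e) = 0.508/0.7860 = 0.6463.
Expected occupied patches = N × p* = 350 × 0.6463 = 226.21 ≈ 226.

226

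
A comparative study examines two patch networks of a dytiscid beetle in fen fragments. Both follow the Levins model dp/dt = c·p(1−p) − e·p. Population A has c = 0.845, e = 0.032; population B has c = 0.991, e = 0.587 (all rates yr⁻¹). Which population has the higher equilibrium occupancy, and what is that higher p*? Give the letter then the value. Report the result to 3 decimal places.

A, 0.962

A: p*_A = 1 − 0.032/0.845 = 0.9621.
B: p*_B = 1 − 0.587/0.991 = 0.4077.
A is higher at 0.9621.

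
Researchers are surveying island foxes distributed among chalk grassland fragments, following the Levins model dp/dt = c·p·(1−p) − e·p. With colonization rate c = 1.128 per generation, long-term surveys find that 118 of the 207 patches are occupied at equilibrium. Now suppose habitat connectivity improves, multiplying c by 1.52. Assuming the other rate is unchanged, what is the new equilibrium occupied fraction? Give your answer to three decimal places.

0.717

Observed p* = 118/207 = 0.57005.
Balance c(1−p*) = e gives e = 1.128×(1 − 0.57005) = 0.48498.
New p* = 1 − e/c = 1 − 0.48498/1.71456 = 0.71714.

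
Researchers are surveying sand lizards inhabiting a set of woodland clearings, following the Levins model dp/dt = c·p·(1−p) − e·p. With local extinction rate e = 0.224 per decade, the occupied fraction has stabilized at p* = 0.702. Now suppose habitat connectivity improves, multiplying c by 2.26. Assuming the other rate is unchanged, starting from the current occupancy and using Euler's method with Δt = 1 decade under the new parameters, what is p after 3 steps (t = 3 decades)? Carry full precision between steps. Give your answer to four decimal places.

0.8757

Balance c(1−p*) = e gives c = e/(1 − 0.70200) = 0.224/0.29800 = 0.75168.
Starting from p₀ = 0.70200; update p ← p + (dp/dt)·Δt with the new parameters.
step 1: Δp = +0.19813, p = 0.90013
step 2: Δp = -0.04892, p = 0.85121
step 3: Δp = +0.02448, p = 0.87569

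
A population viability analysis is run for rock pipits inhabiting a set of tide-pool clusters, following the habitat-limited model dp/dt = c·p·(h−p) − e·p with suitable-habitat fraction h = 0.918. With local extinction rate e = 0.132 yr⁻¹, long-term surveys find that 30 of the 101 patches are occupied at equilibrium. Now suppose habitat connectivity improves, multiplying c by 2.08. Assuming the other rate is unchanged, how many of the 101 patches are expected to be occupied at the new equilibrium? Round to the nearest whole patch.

63

Observed p* = 30/101 = 0.29703.
Balance c(h−p*) = e gives c = e/(0.918 − 0.29703) = 0.132/0.62097 = 0.21257.
New p* = 0.918 − e/c = 0.918 − 0.13200/0.44215 = 0.61946.
Expected occupied = 101 × 0.61946 = 62.57 ≈ 63.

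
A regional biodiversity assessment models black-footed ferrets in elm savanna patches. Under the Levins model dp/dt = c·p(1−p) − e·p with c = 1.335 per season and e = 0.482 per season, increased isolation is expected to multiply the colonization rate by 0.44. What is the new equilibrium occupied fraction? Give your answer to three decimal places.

0.179

Before: p* = 1 − 0.482/1.335 = 0.6390.
After the change, c = 0.5874, e = 0.482, so p* = 1 − 0.482/0.5874 = 0.1794.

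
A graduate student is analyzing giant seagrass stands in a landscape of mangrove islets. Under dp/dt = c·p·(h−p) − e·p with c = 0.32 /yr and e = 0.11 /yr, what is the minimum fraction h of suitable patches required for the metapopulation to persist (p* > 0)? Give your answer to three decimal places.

0.344

p* = h − e/c is positive only when h > e/c.
h_min = e/c = 0.11/0.32 = 0.3438.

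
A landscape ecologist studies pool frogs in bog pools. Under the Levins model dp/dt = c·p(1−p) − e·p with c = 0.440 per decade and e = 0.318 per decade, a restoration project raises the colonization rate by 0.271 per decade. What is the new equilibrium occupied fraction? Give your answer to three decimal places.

Before: p* = 1 − 0.318/0.440 = 0.2773.
After the change, c = 0.711, e = 0.318, so p* = 1 − 0.318/0.711 = 0.5527.

0.553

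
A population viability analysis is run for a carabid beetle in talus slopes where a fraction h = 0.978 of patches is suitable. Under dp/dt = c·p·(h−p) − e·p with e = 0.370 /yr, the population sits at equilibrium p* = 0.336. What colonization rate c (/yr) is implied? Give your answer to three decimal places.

At equilibrium c(h−p*) = e, so c = e/(h−p*).
c = 0.370/(0.978 − 0.336) = 0.370/0.6420 = 0.5763.

0.576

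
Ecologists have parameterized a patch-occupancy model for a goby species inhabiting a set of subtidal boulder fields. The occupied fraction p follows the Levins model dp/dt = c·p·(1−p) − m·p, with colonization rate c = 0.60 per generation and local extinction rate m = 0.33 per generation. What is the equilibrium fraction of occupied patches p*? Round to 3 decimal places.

0.450

At equilibrium, colonization balances extinction: c·p*·(1−p*) = m·p*.
So p* = 1 − m/c = 1 − 0.33/0.60 = 1 − 0.5500 = 0.4500.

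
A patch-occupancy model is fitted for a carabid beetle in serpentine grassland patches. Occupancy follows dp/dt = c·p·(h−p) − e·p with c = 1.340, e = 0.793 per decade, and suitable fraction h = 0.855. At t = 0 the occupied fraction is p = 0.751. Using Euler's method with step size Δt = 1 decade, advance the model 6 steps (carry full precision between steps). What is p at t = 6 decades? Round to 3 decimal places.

Update rule: p ← p + [c·p·(h−p) − e·p]·Δt with Δt = 1.
  1  |  dp/dt·Δt = -0.490884  |  p_1 = 0.260116
  2  |  dp/dt·Δt = +0.001078  |  p_2 = 0.261194
  3  |  dp/dt·Δt = +0.000705  |  p_3 = 0.261899
  4  |  dp/dt·Δt = +0.000460  |  p_4 = 0.262359
  5  |  dp/dt·Δt = +0.000299  |  p_5 = 0.262658
  6  |  dp/dt·Δt = +0.000194  |  p_6 = 0.262852

0.263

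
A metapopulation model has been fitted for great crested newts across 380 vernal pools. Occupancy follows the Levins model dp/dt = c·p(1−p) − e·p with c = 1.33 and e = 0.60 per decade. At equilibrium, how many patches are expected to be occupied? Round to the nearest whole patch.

p* = 1 − e/c = 1 − 0.60/1.33 = 0.5489.
Expected occupied patches = N × p* = 380 × 0.5489 = 208.57 ≈ 209.

209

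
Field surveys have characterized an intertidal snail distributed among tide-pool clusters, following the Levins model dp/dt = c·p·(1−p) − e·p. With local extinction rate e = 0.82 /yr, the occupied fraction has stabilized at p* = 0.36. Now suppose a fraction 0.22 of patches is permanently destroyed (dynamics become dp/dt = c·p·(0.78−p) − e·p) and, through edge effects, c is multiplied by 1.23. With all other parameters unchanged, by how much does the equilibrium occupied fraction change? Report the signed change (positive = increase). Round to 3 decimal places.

Balance c(1−p*) = e gives c = e/(1 − 0.36000) = 0.82/0.64000 = 1.28125.
New p* = 0.78 − e/c = 0.78 − 0.82000/1.57594 = 0.25968.
Δp* = 0.25968 − 0.36000 = -0.10032.

-0.100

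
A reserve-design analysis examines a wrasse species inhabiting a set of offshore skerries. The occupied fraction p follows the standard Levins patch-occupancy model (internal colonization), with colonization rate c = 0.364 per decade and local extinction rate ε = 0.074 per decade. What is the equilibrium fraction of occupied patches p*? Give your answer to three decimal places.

At equilibrium, colonization balances extinction: c·p*·(1−p*) = ε·p*.
So p* = 1 − ε/c = 1 − 0.074/0.364 = 1 − 0.2033 = 0.7967.

0.797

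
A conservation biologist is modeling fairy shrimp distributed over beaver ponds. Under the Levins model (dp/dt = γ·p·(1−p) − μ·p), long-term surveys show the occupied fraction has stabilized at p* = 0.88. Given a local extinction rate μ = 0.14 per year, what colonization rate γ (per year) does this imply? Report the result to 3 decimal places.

1.167

At equilibrium γ(1−p*) = μ, so γ = μ/(1−p*).
γ = 0.14/(1 − 0.88) = 0.14/0.1200 = 1.1667.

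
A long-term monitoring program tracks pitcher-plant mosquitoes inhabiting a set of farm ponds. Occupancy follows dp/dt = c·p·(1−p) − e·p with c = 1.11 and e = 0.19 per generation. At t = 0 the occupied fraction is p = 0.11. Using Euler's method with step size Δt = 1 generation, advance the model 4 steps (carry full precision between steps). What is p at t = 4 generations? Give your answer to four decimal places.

Update rule: p ← p + [c·p·(1−p) − e·p]·Δt with Δt = 1.
p: 0.11000 → 0.19777  (Δp = +0.08777)
p: 0.19777 → 0.33630  (Δp = +0.13853)
p: 0.33630 → 0.52016  (Δp = +0.18386)
p: 0.52016 → 0.69838  (Δp = +0.17822)

0.6984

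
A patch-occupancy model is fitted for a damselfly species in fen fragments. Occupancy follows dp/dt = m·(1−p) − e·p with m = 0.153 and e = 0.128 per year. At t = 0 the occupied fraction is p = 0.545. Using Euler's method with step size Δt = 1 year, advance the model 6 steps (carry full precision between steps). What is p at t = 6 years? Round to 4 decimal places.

Update rule: p ← p + [m·(1−p) − e·p]·Δt with Δt = 1.
t = 1: p = 0.54500 + (-0.00015) = 0.54486
t = 2: p = 0.54486 + (-0.00010) = 0.54475
t = 3: p = 0.54475 + (-0.00007) = 0.54468
t = 4: p = 0.54468 + (-0.00005) = 0.54462
t = 5: p = 0.54462 + (-0.00004) = 0.54458
t = 6: p = 0.54458 + (-0.00003) = 0.54456

0.5446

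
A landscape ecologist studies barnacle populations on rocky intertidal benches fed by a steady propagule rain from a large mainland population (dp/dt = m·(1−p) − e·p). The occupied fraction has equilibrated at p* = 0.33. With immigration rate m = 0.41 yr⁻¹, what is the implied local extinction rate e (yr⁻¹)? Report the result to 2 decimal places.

At equilibrium m(1−p*) = e·p*, so e = m(1−p*)/p*.
e = 0.41 × 0.6700 / 0.33 = 0.8324.

0.83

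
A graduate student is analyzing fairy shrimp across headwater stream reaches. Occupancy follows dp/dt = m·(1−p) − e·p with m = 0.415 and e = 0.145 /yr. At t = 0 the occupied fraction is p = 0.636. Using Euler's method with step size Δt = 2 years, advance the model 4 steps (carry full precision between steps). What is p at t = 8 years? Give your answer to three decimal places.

Update rule: p ← p + [m·(1−p) − e·p]·Δt with Δt = 2.
p: 0.63600 → 0.75368  (Δp = +0.11768)
p: 0.75368 → 0.73956  (Δp = -0.01412)
p: 0.73956 → 0.74125  (Δp = +0.00169)
p: 0.74125 → 0.74105  (Δp = -0.00020)

0.741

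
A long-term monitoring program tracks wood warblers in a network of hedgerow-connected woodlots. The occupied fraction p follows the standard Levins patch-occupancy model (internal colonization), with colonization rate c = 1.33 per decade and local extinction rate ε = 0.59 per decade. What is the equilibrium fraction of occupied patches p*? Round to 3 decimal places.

Setting dp/dt = 0 and dividing through by p* gives c·(1−p*) = ε.
So p* = 1 − ε/c = 1 − 0.59/1.33 = 1 − 0.4436 = 0.5564.

0.556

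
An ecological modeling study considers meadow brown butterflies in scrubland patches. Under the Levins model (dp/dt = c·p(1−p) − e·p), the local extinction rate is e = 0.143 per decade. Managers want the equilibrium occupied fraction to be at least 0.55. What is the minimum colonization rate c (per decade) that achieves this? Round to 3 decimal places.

0.318

p* = 1 − e/c ≥ 0.55 requires e/c ≤ 0.4500, i.e. c ≥ e/0.4500.
c_min = 0.143/0.4500 = 0.3178.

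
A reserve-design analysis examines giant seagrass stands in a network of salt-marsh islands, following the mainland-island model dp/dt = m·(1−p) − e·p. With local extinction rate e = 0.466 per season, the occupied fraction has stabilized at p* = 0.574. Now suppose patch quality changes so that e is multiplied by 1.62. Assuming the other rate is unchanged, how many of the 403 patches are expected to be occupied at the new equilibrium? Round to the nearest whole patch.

Balance m(1−p*) = e·p* gives m = e·p*/(1−p*) = 0.466×0.57400/0.42600 = 0.62790.
New p* = m/(m+e) = 0.62790/(0.62790+0.75492) = 0.45407.
Expected occupied = 403 × 0.45407 = 182.99 ≈ 183.

183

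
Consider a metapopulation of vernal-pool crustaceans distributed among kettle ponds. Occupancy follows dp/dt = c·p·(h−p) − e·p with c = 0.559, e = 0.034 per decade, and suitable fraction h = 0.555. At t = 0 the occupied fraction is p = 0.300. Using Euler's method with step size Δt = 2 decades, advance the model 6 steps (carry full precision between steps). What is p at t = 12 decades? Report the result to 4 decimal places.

0.4899

Update rule: p ← p + [c·p·(h−p) − e·p]·Δt with Δt = 2.
p: 0.30000 → 0.36513  (Δp = +0.06513)
p: 0.36513 → 0.41781  (Δp = +0.05268)
p: 0.41781 → 0.45348  (Δp = +0.03567)
p: 0.45348 → 0.47411  (Δp = +0.02063)
p: 0.47411 → 0.48475  (Δp = +0.01064)
p: 0.48475 → 0.48986  (Δp = +0.00511)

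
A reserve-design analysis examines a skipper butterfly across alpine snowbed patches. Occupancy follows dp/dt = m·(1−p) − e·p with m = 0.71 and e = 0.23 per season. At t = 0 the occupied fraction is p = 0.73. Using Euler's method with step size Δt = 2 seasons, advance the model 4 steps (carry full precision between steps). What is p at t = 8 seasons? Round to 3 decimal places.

0.740

Update rule: p ← p + [m·(1−p) − e·p]·Δt with Δt = 2.
p: 0.73000 → 0.77760  (Δp = +0.04760)
p: 0.77760 → 0.73571  (Δp = -0.04189)
p: 0.73571 → 0.77257  (Δp = +0.03686)
p: 0.77257 → 0.74014  (Δp = -0.03244)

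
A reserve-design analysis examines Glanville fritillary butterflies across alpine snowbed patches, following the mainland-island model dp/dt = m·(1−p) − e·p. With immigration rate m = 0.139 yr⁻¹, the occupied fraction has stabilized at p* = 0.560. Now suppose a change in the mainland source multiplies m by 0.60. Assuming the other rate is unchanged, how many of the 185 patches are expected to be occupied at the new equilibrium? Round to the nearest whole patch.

80

Balance m(1−p*) = e·p* gives e = m(1−p*)/p* = 0.139×0.44000/0.56000 = 0.10921.
New p* = m/(m+e) = 0.08340/(0.08340+0.10921) = 0.43300.
Expected occupied = 185 × 0.43300 = 80.11 ≈ 80.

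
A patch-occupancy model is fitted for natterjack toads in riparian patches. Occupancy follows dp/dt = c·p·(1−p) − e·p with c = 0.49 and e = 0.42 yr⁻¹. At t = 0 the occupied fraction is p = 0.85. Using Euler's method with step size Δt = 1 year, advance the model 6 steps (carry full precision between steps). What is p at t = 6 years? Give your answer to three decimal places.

0.279

Update rule: p ← p + [c·p·(1−p) − e·p]·Δt with Δt = 1.
p: 0.85000 → 0.55547  (Δp = -0.29452)
p: 0.55547 → 0.44317  (Δp = -0.11231)
p: 0.44317 → 0.37795  (Δp = -0.06521)
p: 0.37795 → 0.33442  (Δp = -0.04354)
p: 0.33442 → 0.30303  (Δp = -0.03139)
p: 0.30303 → 0.27924  (Δp = -0.02378)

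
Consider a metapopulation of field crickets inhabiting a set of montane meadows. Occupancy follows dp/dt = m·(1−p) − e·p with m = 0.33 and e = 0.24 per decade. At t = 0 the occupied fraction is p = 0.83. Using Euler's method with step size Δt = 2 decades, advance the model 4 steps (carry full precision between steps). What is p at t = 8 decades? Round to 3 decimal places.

Update rule: p ← p + [m·(1−p) − e·p]·Δt with Δt = 2.
  1  |  dp/dt·Δt = -0.286200  |  p_1 = 0.543800
  2  |  dp/dt·Δt = +0.040068  |  p_2 = 0.583868
  3  |  dp/dt·Δt = -0.005610  |  p_3 = 0.578258
  4  |  dp/dt·Δt = +0.000785  |  p_4 = 0.579044

0.579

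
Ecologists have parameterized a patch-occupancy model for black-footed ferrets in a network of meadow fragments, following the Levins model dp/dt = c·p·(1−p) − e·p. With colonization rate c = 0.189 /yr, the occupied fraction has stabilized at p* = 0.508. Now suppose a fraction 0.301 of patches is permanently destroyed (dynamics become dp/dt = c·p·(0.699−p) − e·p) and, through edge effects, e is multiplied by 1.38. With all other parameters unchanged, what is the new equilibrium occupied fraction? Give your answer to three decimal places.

Balance c(1−p*) = e gives e = 0.189×(1 − 0.50800) = 0.09299.
New p* = 0.699 − e/c = 0.699 − 0.12833/0.18900 = 0.02001.

0.020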